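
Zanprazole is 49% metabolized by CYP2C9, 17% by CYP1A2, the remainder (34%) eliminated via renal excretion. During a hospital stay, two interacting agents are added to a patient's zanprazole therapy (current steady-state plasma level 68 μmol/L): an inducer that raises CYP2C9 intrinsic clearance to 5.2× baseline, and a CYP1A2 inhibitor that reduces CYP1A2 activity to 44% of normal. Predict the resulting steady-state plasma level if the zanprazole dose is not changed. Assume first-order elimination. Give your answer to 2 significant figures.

The CYP2C9 pathway (49% of clearance) increases to 5.2× activity: 0.49 × 5.2 = 2.548.
The CYP1A2 pathway (17% of clearance) falls to 0.44× activity: 0.17 × 0.44 = 0.0748.
Non-CYP routes (34%) are unchanged.
CL_new/CL_old = 2.548 + 0.0748 + 0.34 = 2.9628.
Dividing the baseline by the relative clearance: 68 / 2.9628 = 23 μmol/L.

23 μmol/L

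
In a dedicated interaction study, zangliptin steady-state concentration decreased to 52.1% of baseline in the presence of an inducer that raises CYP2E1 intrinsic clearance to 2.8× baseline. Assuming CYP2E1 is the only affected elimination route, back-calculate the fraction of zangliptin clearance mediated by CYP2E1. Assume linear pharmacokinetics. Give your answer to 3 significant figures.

0.511

Let fm be the CYP2E1 fraction. New clearance relative to baseline = fm × 2.8 + (1 − fm).
Steady-state concentration ratio = 1 / (new CL fraction), so new CL fraction = 1 / 0.521 = 1.919.
fm × 2.8 + 1 − fm = 1.919  ⇒  fm × (2.8 − 1) = 0.9194  ⇒  fm = 0.511.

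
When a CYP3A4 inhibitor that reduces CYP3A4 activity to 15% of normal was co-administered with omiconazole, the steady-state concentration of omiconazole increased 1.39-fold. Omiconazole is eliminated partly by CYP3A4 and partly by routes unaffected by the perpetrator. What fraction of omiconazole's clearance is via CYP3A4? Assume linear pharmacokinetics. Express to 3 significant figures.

0.330

Write x for the fraction cleared via CYP3A4. The observed steady-state concentration change means clearance fell to 1/1.39 = 0.7194 of baseline.
Only the CYP3A4 route changed, so 0.7194 = x·0.15 + (1 − x), giving x = 0.330.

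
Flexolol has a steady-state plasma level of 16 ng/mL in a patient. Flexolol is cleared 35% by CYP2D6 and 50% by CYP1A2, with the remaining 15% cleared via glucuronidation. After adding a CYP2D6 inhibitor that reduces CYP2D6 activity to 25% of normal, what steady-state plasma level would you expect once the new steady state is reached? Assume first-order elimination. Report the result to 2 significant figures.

22 ng/mL

The CYP2D6 pathway (35% of clearance) falls to 0.25× activity: 0.35 × 0.25 = 0.0875.
CYP1A2 (50%) and the residual 15% are unaffected.
Relative clearance = 0.0875 + 0.5 + 0.15 = 0.7375.
With dosing unchanged, steady-state plasma level scales as 1/CL: 16 / 0.7375 = 22 ng/mL.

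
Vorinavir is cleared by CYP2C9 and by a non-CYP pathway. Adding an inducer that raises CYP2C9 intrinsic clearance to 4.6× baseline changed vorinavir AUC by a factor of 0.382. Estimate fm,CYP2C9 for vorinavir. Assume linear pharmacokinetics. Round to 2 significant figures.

Let x = fm,CYP2C9. Because AUC ∝ 1/CL, relative clearance rose to 1/0.382 = 2.618.
Setting x·4.6 + (1 − x) = 2.618 and solving: x = (2.618 − 1)/(4.6 − 1) = 0.45.

0.45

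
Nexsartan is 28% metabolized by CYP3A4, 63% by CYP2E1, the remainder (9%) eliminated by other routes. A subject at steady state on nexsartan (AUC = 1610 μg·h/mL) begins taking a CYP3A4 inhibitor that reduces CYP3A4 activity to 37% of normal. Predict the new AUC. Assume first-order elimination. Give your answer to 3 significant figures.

1.95 × 10³ μg·h/mL

The CYP3A4 pathway (28% of clearance) is reduced to 0.37× activity: 0.28 × 0.37 = 0.1036.
CYP2E1 (63%) and the residual 9% are unaffected.
Relative clearance = 0.1036 + 0.63 + 0.09 = 0.8236.
New AUC = baseline ÷ relative clearance = 1610 / 0.8236 = 1.95 × 10³ μg·h/mL.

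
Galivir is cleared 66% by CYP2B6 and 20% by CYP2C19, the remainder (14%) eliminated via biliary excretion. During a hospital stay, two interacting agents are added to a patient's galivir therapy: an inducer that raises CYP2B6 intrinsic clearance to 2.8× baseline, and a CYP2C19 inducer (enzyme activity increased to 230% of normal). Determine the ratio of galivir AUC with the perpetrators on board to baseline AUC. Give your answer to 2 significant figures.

0.41

CYP2B6: 0.66 × 2.8 = 1.848
CYP2C19: 0.2 × 2.3 = 0.46
Other: 0.14 (unchanged)
CL_new/CL_old = 1.848 + 0.46 + 0.14 = 2.448.
Because AUC varies inversely with clearance, the combined effect is 1 / 2.448 = 0.41.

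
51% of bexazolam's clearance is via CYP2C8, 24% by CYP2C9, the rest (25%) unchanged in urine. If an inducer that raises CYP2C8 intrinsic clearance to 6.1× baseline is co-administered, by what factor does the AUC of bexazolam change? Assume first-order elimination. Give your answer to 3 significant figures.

CYP2C8: 0.51 × 6.1 = 3.111
CYP2C9: 0.24 (unchanged)
Other: 0.25 (unchanged)
Relative clearance = 3.111 + 0.24 + 0.25 = 3.601.
AUC is inversely proportional to clearance, so the fold-change is 1 / 3.601 = 0.278.

0.278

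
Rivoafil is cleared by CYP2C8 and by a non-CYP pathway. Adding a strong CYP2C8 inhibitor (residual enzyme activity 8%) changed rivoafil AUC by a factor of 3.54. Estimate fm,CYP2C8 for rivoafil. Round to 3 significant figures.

CL'/CL = 1 / 3.54 = 0.2825
0.08·fm + (1 − fm) = 0.2825
fm = (0.2825 − 1) / (0.08 − 1) = 0.780

0.780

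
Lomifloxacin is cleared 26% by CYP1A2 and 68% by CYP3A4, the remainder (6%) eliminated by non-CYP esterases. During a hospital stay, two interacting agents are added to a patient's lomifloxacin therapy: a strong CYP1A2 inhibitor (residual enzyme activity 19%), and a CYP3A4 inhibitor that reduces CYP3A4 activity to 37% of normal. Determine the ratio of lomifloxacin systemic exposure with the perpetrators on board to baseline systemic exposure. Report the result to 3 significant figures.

CYP1A2: 0.26 × 0.19 = 0.0494
CYP3A4: 0.68 × 0.37 = 0.2516
Other: 0.06 (unchanged)
CL_new/CL_old = 0.0494 + 0.2516 + 0.06 = 0.361.
Systemic exposure ∝ 1/CL: fold-change = 1 / 0.361 = 2.77.

2.77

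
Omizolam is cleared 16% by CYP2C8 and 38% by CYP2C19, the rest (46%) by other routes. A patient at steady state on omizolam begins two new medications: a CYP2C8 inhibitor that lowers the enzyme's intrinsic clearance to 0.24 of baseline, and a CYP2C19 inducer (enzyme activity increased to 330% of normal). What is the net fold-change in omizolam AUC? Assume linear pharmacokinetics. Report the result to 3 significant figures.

0.571

CYP2C8: 0.16 × 0.24 = 0.0384
CYP2C19: 0.38 × 3.3 = 1.254
Other: 0.46 (unchanged)
CL_new/CL_old = 0.0384 + 1.254 + 0.46 = 1.7524.
AUC ∝ 1/CL: fold-change = 1 / 1.7524 = 0.571.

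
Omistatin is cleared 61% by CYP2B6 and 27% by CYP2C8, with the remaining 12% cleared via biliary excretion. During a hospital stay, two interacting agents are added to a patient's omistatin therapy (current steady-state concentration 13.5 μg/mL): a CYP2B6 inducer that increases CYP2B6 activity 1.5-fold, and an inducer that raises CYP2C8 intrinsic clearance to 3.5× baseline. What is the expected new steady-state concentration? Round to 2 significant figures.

The CYP2B6 pathway (61% of clearance) rises to 1.5× activity: 0.61 × 1.5 = 0.915.
The CYP2C8 pathway (27% of clearance) increases to 3.5× activity: 0.27 × 3.5 = 0.945.
Non-CYP routes (12%) are unchanged.
New clearance relative to baseline: 0.915 + 0.945 + 0.12 = 1.98.
Dividing the baseline by the relative clearance: 13.5 / 1.98 = 6.8 μg/mL.

6.8 μg/mL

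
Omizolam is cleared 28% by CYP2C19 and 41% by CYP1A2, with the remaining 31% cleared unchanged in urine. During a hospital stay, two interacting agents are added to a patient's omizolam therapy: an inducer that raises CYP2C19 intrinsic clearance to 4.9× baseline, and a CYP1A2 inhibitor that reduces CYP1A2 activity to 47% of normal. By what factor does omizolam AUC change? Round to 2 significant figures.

The CYP2C19 pathway (28% of clearance) increases to 4.9× activity: 0.28 × 4.9 = 1.372.
The CYP1A2 pathway (41% of clearance) is reduced to 0.47× activity: 0.41 × 0.47 = 0.1927.
The remaining 31% of clearance is unaffected.
New clearance relative to baseline: 1.372 + 0.1927 + 0.31 = 1.8747.
AUC ∝ 1/CL: fold-change = 1 / 1.8747 = 0.53.

0.53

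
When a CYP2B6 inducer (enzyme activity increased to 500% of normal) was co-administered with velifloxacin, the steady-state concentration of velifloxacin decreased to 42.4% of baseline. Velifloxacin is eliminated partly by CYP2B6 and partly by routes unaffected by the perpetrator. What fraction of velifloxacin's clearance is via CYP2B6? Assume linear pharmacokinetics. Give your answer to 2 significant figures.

0.34

Write x for the fraction cleared via CYP2B6. The observed steady-state concentration change means clearance rose to 1/0.424 = 2.358 of baseline.
Setting x·5 + (1 − x) = 2.358 and solving: x = (2.358 − 1)/(5 − 1) = 0.34.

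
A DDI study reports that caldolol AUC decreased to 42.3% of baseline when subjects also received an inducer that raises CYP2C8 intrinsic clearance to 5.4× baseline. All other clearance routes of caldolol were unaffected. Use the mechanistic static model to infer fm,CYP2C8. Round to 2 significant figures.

0.31

Let fm be the CYP2C8 fraction. New clearance relative to baseline = fm × 5.4 + (1 − fm).
AUC ratio = 1 / (new CL fraction), so new CL fraction = 1 / 0.423 = 2.364.
fm × 5.4 + 1 − fm = 2.364  ⇒  fm × (5.4 − 1) = 1.364  ⇒  fm = 0.31.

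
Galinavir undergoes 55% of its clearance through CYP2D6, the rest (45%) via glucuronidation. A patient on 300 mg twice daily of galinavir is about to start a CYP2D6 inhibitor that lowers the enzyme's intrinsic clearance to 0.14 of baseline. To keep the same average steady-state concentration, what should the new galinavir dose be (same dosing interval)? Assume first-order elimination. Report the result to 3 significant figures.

158 mg

The CYP2D6 pathway (55% of clearance) falls to 0.14× activity: 0.55 × 0.14 = 0.077.
Non-CYP routes (45%) are unchanged.
CL_new/CL_old = 0.077 + 0.45 = 0.527.
Exposure is unchanged when dose changes in proportion to clearance. New dose = 300 mg × 0.527 = 158 mg.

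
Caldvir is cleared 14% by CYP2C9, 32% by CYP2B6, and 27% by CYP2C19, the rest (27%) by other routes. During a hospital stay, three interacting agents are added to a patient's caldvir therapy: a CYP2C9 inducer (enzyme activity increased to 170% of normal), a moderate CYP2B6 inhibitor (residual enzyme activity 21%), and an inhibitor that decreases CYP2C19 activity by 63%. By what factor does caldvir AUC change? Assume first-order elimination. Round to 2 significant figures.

1.5

The CYP2C9 pathway (14% of clearance) increases to 1.7× activity: 0.14 × 1.7 = 0.238.
The CYP2B6 pathway (32% of clearance) is reduced to 0.21× activity: 0.32 × 0.21 = 0.0672.
The CYP2C19 pathway (27% of clearance) drops to 0.37× activity: 0.27 × 0.37 = 0.0999.
The remaining 27% of clearance is unaffected.
New clearance relative to baseline: 0.238 + 0.0672 + 0.0999 + 0.27 = 0.6751.
AUC ∝ 1/CL: fold-change = 1 / 0.6751 = 1.5.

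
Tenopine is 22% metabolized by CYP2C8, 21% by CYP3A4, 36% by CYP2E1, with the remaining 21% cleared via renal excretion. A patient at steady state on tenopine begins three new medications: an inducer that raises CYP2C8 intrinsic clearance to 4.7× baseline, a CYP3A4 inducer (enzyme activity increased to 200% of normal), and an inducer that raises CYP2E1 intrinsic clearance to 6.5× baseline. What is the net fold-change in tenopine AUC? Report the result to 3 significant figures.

The CYP2C8 pathway (22% of clearance) increases to 4.7× activity: 0.22 × 4.7 = 1.034.
The CYP3A4 pathway (21% of clearance) rises to 2× activity: 0.21 × 2 = 0.42.
The CYP2E1 pathway (36% of clearance) increases to 6.5× activity: 0.36 × 6.5 = 2.34.
Non-CYP routes (21%) are unchanged.
Relative clearance = 1.034 + 0.42 + 2.34 + 0.21 = 4.004.
Because AUC varies inversely with clearance, the combined effect is 1 / 4.004 = 0.250.

0.250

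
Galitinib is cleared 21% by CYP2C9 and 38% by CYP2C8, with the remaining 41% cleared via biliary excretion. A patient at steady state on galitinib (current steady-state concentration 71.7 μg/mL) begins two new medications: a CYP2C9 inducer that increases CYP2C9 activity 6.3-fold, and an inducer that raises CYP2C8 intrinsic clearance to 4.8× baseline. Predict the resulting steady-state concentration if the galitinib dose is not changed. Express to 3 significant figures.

The CYP2C9 pathway (21% of clearance) increases to 6.3× activity: 0.21 × 6.3 = 1.323.
The CYP2C8 pathway (38% of clearance) increases to 4.8× activity: 0.38 × 4.8 = 1.824.
The remaining 41% of clearance is unaffected.
Relative clearance = 1.323 + 1.824 + 0.41 = 3.557.
Dividing the baseline by the relative clearance: 71.7 / 3.557 = 20.2 μg/mL.

20.2 μg/mL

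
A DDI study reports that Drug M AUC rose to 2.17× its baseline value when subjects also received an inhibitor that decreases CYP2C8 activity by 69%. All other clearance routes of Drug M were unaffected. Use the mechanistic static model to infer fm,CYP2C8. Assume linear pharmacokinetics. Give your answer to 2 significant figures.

0.78

CL'/CL = 1 / 2.17 = 0.4608
0.31·fm + (1 − fm) = 0.4608
fm = (0.4608 − 1) / (0.31 − 1) = 0.78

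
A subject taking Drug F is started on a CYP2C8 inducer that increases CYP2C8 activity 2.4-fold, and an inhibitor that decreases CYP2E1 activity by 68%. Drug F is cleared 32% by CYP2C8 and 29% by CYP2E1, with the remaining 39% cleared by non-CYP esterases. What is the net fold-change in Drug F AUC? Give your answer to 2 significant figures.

0.80

The CYP2C8 pathway (32% of clearance) increases to 2.4× activity: 0.32 × 2.4 = 0.768.
The CYP2E1 pathway (29% of clearance) is reduced to 0.32× activity: 0.29 × 0.32 = 0.0928.
The remaining 39% of clearance is unaffected.
Relative clearance = 0.768 + 0.0928 + 0.39 = 1.2508.
AUC ∝ 1/CL: fold-change = 1 / 1.2508 = 0.80.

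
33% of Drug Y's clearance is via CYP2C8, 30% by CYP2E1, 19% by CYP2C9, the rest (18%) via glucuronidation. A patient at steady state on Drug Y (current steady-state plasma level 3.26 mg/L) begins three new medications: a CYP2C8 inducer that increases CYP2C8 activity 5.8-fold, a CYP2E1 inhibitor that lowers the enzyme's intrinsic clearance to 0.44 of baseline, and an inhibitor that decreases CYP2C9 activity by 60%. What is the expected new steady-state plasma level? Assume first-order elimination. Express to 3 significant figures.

1.42 mg/L

The CYP2C8 pathway (33% of clearance) increases to 5.8× activity: 0.33 × 5.8 = 1.914.
The CYP2E1 pathway (30% of clearance) falls to 0.44× activity: 0.3 × 0.44 = 0.132.
The CYP2C9 pathway (19% of clearance) drops to 0.4× activity: 0.19 × 0.4 = 0.076.
The remaining 18% of clearance is unaffected.
CL_new/CL_old = 1.914 + 0.132 + 0.076 + 0.18 = 2.302.
New steady-state plasma level = 3.26 / 2.302 = 1.42 mg/L (concentration scales inversely with clearance).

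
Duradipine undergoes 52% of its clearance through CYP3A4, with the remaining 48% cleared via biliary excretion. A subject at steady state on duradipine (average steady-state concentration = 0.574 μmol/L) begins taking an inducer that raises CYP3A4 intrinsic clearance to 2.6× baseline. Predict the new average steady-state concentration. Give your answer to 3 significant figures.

The CYP3A4 pathway (52% of clearance) rises to 2.6× activity: 0.52 × 2.6 = 1.352.
The remaining 48% of clearance is unaffected.
Relative clearance = 1.352 + 0.48 = 1.832.
New average steady-state concentration = baseline ÷ relative clearance = 0.574 / 1.832 = 0.313 μmol/L.

0.313 μmol/L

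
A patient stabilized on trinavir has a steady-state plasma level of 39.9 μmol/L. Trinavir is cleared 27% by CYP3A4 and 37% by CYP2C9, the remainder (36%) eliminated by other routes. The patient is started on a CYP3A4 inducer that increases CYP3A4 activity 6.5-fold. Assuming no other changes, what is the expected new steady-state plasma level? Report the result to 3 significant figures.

The CYP3A4 pathway (27% of clearance) increases to 6.5× activity: 0.27 × 6.5 = 1.755.
CYP2C9 (37%) and the residual 36% are unaffected.
CL_new/CL_old = 1.755 + 0.37 + 0.36 = 2.485.
Steady-state plasma level ∝ 1/CL, so new value = 39.9 / 2.485 = 16.1 μmol/L.

16.1 μmol/L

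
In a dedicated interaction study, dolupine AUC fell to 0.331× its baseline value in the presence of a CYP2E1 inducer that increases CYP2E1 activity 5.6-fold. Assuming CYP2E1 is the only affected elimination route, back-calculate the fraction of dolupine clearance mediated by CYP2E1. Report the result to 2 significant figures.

CL'/CL = 1 / 0.331 = 3.021
5.6·fm + (1 − fm) = 3.021
fm = (3.021 − 1) / (5.6 − 1) = 0.44

0.44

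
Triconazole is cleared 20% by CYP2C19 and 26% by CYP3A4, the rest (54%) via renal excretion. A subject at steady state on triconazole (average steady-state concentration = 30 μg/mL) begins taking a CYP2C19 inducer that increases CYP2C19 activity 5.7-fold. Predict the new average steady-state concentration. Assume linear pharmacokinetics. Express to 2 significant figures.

15 μg/mL

The CYP2C19 pathway (20% of clearance) rises to 5.7× activity: 0.2 × 5.7 = 1.14.
CYP3A4 (26%) and the residual 54% are unaffected.
CL_new/CL_old = 1.14 + 0.26 + 0.54 = 1.94.
Average steady-state concentration ∝ 1/CL, so new value = 30 / 1.94 = 15 μg/mL.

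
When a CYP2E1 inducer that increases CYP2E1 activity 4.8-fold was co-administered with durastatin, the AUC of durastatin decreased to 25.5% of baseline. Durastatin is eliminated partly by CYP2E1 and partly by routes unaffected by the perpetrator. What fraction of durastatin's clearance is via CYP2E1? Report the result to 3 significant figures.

CL'/CL = 1 / 0.255 = 3.922
4.8·fm + (1 − fm) = 3.922
fm = (3.922 − 1) / (4.8 − 1) = 0.769

0.769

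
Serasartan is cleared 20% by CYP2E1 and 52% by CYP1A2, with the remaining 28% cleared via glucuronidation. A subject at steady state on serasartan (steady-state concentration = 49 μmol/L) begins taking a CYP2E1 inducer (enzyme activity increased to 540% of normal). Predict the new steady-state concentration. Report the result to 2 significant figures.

26 μmol/L

The CYP2E1 pathway (20% of clearance) is boosted to 5.4× activity: 0.2 × 5.4 = 1.08.
CYP1A2 (52%) and the residual 28% are unaffected.
CL_new/CL_old = 1.08 + 0.52 + 0.28 = 1.88.
Steady-state concentration ∝ 1/CL, so new value = 49 / 1.88 = 26 μmol/L.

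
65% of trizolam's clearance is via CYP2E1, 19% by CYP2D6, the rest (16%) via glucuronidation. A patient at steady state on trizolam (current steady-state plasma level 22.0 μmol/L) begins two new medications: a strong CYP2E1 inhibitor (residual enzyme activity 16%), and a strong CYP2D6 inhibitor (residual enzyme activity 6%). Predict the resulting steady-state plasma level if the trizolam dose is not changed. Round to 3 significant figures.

The CYP2E1 pathway (65% of clearance) falls to 0.16× activity: 0.65 × 0.16 = 0.104.
The CYP2D6 pathway (19% of clearance) drops to 0.06× activity: 0.19 × 0.06 = 0.0114.
Non-CYP routes (16%) are unchanged.
CL_new/CL_old = 0.104 + 0.0114 + 0.16 = 0.2754.
New steady-state plasma level = 22.0 / 0.2754 = 79.9 μmol/L (concentration scales inversely with clearance).

79.9 μmol/L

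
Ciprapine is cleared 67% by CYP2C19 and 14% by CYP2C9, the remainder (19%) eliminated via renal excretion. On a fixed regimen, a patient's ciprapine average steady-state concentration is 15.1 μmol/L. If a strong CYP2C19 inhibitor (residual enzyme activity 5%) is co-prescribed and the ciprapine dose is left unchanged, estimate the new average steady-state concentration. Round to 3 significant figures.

The CYP2C19 pathway (67% of clearance) is reduced to 0.05× activity: 0.67 × 0.05 = 0.0335.
CYP2C9 (14%) and the residual 19% are unaffected.
New clearance relative to baseline: 0.0335 + 0.14 + 0.19 = 0.3635.
Average steady-state concentration ∝ 1/CL, so new value = 15.1 / 0.3635 = 41.5 μmol/L.

41.5 μmol/L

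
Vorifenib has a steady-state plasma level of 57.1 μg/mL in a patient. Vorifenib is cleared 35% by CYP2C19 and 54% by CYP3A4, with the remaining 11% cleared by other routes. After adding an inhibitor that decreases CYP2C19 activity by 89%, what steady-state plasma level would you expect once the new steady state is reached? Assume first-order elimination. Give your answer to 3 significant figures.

CYP2C19: 0.35 × 0.11 = 0.0385
CYP3A4: 0.54 (unchanged)
Other: 0.11 (unchanged)
Relative clearance = 0.0385 + 0.54 + 0.11 = 0.6885.
New steady-state plasma level = baseline ÷ relative clearance = 57.1 / 0.6885 = 82.9 μg/mL.

82.9 μg/mL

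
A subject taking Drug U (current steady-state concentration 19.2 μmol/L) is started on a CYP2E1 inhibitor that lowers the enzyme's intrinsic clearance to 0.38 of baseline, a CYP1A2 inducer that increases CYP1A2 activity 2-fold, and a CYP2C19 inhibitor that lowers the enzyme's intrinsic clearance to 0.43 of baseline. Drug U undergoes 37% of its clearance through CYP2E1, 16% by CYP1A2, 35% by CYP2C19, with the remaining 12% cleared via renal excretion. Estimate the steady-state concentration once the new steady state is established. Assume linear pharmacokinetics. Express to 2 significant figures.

CYP2E1: 0.37 × 0.38 = 0.1406
CYP1A2: 0.16 × 2 = 0.32
CYP2C19: 0.35 × 0.43 = 0.1505
Other: 0.12 (unchanged)
New clearance relative to baseline: 0.1406 + 0.32 + 0.1505 + 0.12 = 0.7311.
Steady-state concentration ∝ 1/CL: new value = 19.2 / 0.7311 = 26 μmol/L.

26 μmol/L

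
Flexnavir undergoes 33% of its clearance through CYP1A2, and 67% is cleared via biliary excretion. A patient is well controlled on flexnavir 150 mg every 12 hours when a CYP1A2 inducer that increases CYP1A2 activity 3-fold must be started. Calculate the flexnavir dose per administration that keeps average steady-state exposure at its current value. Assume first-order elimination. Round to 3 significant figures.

CYP1A2: 0.33 × 3 = 0.99
Other: 0.67 (unchanged)
Relative clearance = 0.99 + 0.67 = 1.66.
Exposure is unchanged when dose changes in proportion to clearance. New dose = 150 mg × 1.66 = 249 mg.

249 mg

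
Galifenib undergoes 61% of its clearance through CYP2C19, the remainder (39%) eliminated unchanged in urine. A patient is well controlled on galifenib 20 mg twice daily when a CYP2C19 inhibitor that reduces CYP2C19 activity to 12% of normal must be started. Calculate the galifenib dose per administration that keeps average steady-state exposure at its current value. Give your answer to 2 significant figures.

The CYP2C19 pathway (61% of clearance) drops to 0.12× activity: 0.61 × 0.12 = 0.0732.
The remaining 39% of clearance is unaffected.
New clearance relative to baseline: 0.0732 + 0.39 = 0.4632.
To maintain the same steady-state level, dose must scale with clearance: new dose = 20 × 0.4632 = 9.3 mg.

9.3 mg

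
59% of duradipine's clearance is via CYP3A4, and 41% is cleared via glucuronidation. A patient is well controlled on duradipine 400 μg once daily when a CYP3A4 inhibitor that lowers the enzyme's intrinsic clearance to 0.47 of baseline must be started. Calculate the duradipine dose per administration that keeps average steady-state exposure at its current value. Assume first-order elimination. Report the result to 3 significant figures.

The CYP3A4 pathway (59% of clearance) drops to 0.47× activity: 0.59 × 0.47 = 0.2773.
Non-CYP routes (41%) are unchanged.
Relative clearance = 0.2773 + 0.41 = 0.6873.
Exposure is unchanged when dose changes in proportion to clearance. New dose = 400 μg × 0.6873 = 275 μg.

275 μg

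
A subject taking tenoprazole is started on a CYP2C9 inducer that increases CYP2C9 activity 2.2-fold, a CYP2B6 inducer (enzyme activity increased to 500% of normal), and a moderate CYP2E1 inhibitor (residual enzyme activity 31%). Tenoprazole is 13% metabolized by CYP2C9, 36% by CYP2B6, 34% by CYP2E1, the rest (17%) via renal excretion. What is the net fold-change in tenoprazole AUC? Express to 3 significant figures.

0.423

CYP2C9: 0.13 × 2.2 = 0.286
CYP2B6: 0.36 × 5 = 1.8
CYP2E1: 0.34 × 0.31 = 0.1054
Other: 0.17 (unchanged)
Relative clearance = 0.286 + 1.8 + 0.1054 + 0.17 = 2.3614.
Because AUC varies inversely with clearance, the combined effect is 1 / 2.3614 = 0.423.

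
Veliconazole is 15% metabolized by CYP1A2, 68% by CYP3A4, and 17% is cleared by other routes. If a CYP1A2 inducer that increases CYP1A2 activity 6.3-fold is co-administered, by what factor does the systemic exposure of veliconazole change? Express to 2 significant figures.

0.56

The CYP1A2 pathway (15% of clearance) rises to 6.3× activity: 0.15 × 6.3 = 0.945.
CYP3A4 (68%) and the residual 17% are unaffected.
Relative clearance = 0.945 + 0.68 + 0.17 = 1.795.
Systemic exposure ratio = CL_old/CL_new = 1 / 1.795 = 0.56.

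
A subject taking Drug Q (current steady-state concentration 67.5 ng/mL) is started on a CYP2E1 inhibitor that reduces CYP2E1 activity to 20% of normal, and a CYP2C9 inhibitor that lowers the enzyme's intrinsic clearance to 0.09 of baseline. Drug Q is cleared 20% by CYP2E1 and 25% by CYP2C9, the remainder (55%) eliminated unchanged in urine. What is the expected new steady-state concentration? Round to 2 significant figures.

1.1 × 10² ng/mL

CYP2E1: 0.2 × 0.2 = 0.04
CYP2C9: 0.25 × 0.09 = 0.0225
Other: 0.55 (unchanged)
Relative clearance = 0.04 + 0.0225 + 0.55 = 0.6125.
Steady-state concentration ∝ 1/CL: new value = 67.5 / 0.6125 = 1.1 × 10² ng/mL.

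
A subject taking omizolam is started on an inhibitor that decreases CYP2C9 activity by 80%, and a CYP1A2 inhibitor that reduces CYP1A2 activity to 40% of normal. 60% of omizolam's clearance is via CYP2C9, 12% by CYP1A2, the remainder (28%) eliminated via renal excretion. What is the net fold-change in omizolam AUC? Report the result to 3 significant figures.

The CYP2C9 pathway (60% of clearance) falls to 0.2× activity: 0.6 × 0.2 = 0.12.
The CYP1A2 pathway (12% of clearance) is reduced to 0.4× activity: 0.12 × 0.4 = 0.048.
The remaining 28% of clearance is unaffected.
CL_new/CL_old = 0.12 + 0.048 + 0.28 = 0.448.
Net AUC ratio = 1 / 0.448 = 2.23.

2.23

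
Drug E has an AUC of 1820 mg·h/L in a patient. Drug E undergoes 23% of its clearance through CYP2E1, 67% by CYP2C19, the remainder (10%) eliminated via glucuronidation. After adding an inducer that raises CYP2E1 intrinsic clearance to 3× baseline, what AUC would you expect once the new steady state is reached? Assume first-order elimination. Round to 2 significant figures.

The CYP2E1 pathway (23% of clearance) is boosted to 3× activity: 0.23 × 3 = 0.69.
CYP2C19 (67%) and the residual 10% are unaffected.
Relative clearance = 0.69 + 0.67 + 0.1 = 1.46.
With dosing unchanged, AUC scales as 1/CL: 1820 / 1.46 = 1.2 × 10³ mg·h/L.

1.2 × 10³ mg·h/L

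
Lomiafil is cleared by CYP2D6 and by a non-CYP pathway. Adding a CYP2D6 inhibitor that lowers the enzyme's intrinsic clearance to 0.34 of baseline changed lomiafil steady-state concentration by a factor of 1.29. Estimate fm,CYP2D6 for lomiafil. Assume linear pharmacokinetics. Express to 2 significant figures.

CL'/CL = 1 / 1.29 = 0.7752
0.34·fm + (1 − fm) = 0.7752
fm = (0.7752 − 1) / (0.34 − 1) = 0.34

0.34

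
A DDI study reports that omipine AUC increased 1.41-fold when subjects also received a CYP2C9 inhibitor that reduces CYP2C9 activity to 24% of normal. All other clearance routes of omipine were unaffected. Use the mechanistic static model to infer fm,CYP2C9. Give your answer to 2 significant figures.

0.38

CL'/CL = 1 / 1.41 = 0.7092
0.24·fm + (1 − fm) = 0.7092
fm = (0.7092 − 1) / (0.24 − 1) = 0.38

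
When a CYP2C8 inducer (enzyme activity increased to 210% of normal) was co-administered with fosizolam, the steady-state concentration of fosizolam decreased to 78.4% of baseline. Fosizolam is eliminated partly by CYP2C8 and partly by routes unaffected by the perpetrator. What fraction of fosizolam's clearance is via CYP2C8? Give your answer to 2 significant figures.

Call the CYP2C8 fraction fm. After the interaction, CL_new/CL_old = fm × 2.1 + (1 − fm).
Steady-state concentration ratio = 1 / (new CL fraction), so new CL fraction = 1 / 0.784 = 1.276.
fm × 2.1 + 1 − fm = 1.276  ⇒  fm × (2.1 − 1) = 0.2755  ⇒  fm = 0.25.

0.25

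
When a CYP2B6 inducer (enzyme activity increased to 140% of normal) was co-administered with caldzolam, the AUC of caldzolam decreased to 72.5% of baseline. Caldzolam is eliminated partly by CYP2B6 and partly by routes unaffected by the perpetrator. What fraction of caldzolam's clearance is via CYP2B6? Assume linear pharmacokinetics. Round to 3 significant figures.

Let x = fm,CYP2B6. Because AUC ∝ 1/CL, relative clearance rose to 1/0.725 = 1.379.
Setting x·1.4 + (1 − x) = 1.379 and solving: x = (1.379 − 1)/(1.4 − 1) = 0.948.

0.948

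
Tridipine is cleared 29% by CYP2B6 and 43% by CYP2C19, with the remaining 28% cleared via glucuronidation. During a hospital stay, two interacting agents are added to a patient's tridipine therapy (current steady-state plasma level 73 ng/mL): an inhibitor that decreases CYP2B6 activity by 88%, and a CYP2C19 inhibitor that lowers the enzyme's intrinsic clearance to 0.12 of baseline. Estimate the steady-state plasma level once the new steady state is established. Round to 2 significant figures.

CYP2B6: 0.29 × 0.12 = 0.0348
CYP2C19: 0.43 × 0.12 = 0.0516
Other: 0.28 (unchanged)
New clearance relative to baseline: 0.0348 + 0.0516 + 0.28 = 0.3664.
Dividing the baseline by the relative clearance: 73 / 0.3664 = 2.0 × 10² ng/mL.

2.0 × 10² ng/mL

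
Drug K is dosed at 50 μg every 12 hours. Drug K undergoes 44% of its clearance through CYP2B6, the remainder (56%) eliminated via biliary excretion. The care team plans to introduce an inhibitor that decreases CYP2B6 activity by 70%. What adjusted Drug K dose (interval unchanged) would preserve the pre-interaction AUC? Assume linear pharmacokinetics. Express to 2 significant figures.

35 μg

CYP2B6: 0.44 × 0.3 = 0.132
Other: 0.56 (unchanged)
New clearance relative to baseline: 0.132 + 0.56 = 0.692.
To maintain the same steady-state level, dose must scale with clearance: new dose = 50 × 0.692 = 35 μg.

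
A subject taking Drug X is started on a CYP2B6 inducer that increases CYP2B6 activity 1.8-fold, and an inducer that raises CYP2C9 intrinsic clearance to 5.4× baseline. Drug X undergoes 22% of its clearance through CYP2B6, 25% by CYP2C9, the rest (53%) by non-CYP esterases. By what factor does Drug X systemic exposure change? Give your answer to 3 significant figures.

CYP2B6: 0.22 × 1.8 = 0.396
CYP2C9: 0.25 × 5.4 = 1.35
Other: 0.53 (unchanged)
Relative clearance = 0.396 + 1.35 + 0.53 = 2.276.
Because systemic exposure varies inversely with clearance, the combined effect is 1 / 2.276 = 0.439.

0.439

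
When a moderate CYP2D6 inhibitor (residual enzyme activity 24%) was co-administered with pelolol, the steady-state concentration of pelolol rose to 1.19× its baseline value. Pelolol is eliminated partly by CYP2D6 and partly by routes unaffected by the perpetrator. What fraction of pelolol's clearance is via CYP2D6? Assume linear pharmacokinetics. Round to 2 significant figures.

0.21

Let fm be the CYP2D6 fraction. New clearance relative to baseline = fm × 0.24 + (1 − fm).
Steady-state concentration ratio = 1 / (new CL fraction), so new CL fraction = 1 / 1.19 = 0.8403.
fm × 0.24 + 1 − fm = 0.8403  ⇒  fm × (0.24 − 1) = −0.1597  ⇒  fm = 0.21.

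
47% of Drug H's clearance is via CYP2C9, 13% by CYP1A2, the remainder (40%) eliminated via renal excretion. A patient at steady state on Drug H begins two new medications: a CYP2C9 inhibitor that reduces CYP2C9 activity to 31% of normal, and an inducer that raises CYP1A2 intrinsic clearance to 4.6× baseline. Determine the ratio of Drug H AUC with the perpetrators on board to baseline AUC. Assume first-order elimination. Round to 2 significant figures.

0.87

The CYP2C9 pathway (47% of clearance) drops to 0.31× activity: 0.47 × 0.31 = 0.1457.
The CYP1A2 pathway (13% of clearance) is boosted to 4.6× activity: 0.13 × 4.6 = 0.598.
Non-CYP routes (40%) are unchanged.
Relative clearance = 0.1457 + 0.598 + 0.4 = 1.1437.
Net AUC ratio = 1 / 1.1437 = 0.87.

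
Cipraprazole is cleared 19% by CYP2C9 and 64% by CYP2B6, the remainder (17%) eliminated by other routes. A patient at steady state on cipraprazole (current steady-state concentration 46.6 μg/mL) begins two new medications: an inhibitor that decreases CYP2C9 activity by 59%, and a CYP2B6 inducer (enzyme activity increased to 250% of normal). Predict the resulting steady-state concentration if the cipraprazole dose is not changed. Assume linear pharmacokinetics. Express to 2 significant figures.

The CYP2C9 pathway (19% of clearance) falls to 0.41× activity: 0.19 × 0.41 = 0.0779.
The CYP2B6 pathway (64% of clearance) increases to 2.5× activity: 0.64 × 2.5 = 1.6.
The remaining 17% of clearance is unaffected.
Relative clearance = 0.0779 + 1.6 + 0.17 = 1.8479.
Dividing the baseline by the relative clearance: 46.6 / 1.8479 = 25 μg/mL.

25 μg/mL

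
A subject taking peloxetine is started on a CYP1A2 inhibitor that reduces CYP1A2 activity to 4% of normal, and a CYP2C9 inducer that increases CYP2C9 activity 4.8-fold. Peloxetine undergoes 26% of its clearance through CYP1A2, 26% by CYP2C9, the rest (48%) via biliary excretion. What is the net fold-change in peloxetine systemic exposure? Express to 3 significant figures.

0.575

The CYP1A2 pathway (26% of clearance) falls to 0.04× activity: 0.26 × 0.04 = 0.0104.
The CYP2C9 pathway (26% of clearance) increases to 4.8× activity: 0.26 × 4.8 = 1.248.
The remaining 48% of clearance is unaffected.
New clearance relative to baseline: 0.0104 + 1.248 + 0.48 = 1.7384.
Systemic exposure ∝ 1/CL: fold-change = 1 / 1.7384 = 0.575.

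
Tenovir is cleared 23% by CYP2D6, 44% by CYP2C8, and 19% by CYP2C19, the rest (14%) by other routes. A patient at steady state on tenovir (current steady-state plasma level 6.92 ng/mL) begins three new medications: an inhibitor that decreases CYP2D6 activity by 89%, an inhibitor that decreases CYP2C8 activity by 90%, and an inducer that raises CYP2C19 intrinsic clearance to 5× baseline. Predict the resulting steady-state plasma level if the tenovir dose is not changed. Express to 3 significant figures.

The CYP2D6 pathway (23% of clearance) falls to 0.11× activity: 0.23 × 0.11 = 0.0253.
The CYP2C8 pathway (44% of clearance) drops to 0.1× activity: 0.44 × 0.1 = 0.044.
The CYP2C19 pathway (19% of clearance) rises to 5× activity: 0.19 × 5 = 0.95.
Non-CYP routes (14%) are unchanged.
CL_new/CL_old = 0.0253 + 0.044 + 0.95 + 0.14 = 1.1593.
New steady-state plasma level = 6.92 / 1.1593 = 5.97 ng/mL (concentration scales inversely with clearance).

5.97 ng/mL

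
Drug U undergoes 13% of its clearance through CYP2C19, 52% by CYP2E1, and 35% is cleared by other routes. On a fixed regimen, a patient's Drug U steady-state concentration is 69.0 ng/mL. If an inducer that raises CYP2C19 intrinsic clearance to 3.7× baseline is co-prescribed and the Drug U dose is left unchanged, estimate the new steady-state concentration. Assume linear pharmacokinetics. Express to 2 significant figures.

51 ng/mL

CYP2C19: 0.13 × 3.7 = 0.481
CYP2E1: 0.52 (unchanged)
Other: 0.35 (unchanged)
New clearance relative to baseline: 0.481 + 0.52 + 0.35 = 1.351.
New steady-state concentration = baseline ÷ relative clearance = 69.0 / 1.351 = 51 ng/mL.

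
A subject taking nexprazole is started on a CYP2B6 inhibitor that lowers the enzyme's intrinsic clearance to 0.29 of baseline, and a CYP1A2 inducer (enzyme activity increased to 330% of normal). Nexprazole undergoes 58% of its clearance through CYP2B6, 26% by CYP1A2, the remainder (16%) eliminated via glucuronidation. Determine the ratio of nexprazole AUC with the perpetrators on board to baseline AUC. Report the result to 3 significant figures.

CYP2B6: 0.58 × 0.29 = 0.1682
CYP1A2: 0.26 × 3.3 = 0.858
Other: 0.16 (unchanged)
New clearance relative to baseline: 0.1682 + 0.858 + 0.16 = 1.1862.
Net AUC ratio = 1 / 1.1862 = 0.843.

0.843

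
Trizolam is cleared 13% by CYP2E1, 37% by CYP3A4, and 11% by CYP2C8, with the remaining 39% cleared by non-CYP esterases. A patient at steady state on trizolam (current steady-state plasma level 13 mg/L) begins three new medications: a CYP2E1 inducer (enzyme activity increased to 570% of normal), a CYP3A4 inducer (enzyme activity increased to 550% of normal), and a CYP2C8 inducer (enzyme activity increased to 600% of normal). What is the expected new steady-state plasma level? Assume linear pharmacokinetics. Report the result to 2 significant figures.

3.4 mg/L

The CYP2E1 pathway (13% of clearance) rises to 5.7× activity: 0.13 × 5.7 = 0.741.
The CYP3A4 pathway (37% of clearance) is boosted to 5.5× activity: 0.37 × 5.5 = 2.035.
The CYP2C8 pathway (11% of clearance) is boosted to 6× activity: 0.11 × 6 = 0.66.
Non-CYP routes (39%) are unchanged.
CL_new/CL_old = 0.741 + 2.035 + 0.66 + 0.39 = 3.826.
Dividing the baseline by the relative clearance: 13 / 3.826 = 3.4 mg/L.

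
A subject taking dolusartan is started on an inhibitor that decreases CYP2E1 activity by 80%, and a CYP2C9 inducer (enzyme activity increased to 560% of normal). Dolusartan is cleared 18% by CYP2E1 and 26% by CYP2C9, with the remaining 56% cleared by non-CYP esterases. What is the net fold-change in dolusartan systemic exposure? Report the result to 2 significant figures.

0.49

The CYP2E1 pathway (18% of clearance) falls to 0.2× activity: 0.18 × 0.2 = 0.036.
The CYP2C9 pathway (26% of clearance) is boosted to 5.6× activity: 0.26 × 5.6 = 1.456.
The remaining 56% of clearance is unaffected.
Relative clearance = 0.036 + 1.456 + 0.56 = 2.052.
Systemic exposure ∝ 1/CL: fold-change = 1 / 2.052 = 0.49.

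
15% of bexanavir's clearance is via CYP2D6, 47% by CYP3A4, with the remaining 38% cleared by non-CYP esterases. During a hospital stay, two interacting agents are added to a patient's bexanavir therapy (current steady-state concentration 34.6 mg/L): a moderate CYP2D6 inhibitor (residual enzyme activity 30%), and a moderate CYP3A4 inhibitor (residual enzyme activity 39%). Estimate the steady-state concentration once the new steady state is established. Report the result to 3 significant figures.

CYP2D6: 0.15 × 0.3 = 0.045
CYP3A4: 0.47 × 0.39 = 0.1833
Other: 0.38 (unchanged)
CL_new/CL_old = 0.045 + 0.1833 + 0.38 = 0.6083.
Steady-state concentration ∝ 1/CL: new value = 34.6 / 0.6083 = 56.9 mg/L.

56.9 mg/L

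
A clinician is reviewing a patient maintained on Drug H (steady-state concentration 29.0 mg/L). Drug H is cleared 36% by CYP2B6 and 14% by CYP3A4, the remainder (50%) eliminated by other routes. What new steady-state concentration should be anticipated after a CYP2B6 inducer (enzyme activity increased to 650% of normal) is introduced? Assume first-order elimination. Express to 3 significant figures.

The CYP2B6 pathway (36% of clearance) rises to 6.5× activity: 0.36 × 6.5 = 2.34.
CYP3A4 (14%) and the residual 50% are unaffected.
CL_new/CL_old = 2.34 + 0.14 + 0.5 = 2.98.
New steady-state concentration = baseline ÷ relative clearance = 29.0 / 2.98 = 9.73 mg/L.

9.73 mg/L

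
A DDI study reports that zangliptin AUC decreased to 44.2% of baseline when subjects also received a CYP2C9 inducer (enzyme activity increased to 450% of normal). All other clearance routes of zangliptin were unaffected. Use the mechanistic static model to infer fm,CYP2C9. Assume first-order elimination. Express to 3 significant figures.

Call the CYP2C9 fraction fm. After the interaction, CL_new/CL_old = fm × 4.5 + (1 − fm).
AUC ratio = 1 / (new CL fraction), so new CL fraction = 1 / 0.442 = 2.262.
fm × 4.5 + 1 − fm = 2.262  ⇒  fm × (4.5 − 1) = 1.262  ⇒  fm = 0.361.

0.361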